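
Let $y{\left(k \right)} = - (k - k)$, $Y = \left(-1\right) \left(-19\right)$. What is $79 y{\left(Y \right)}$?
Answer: $0$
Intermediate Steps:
$Y = 19$
$y{\left(k \right)} = 0$ ($y{\left(k \right)} = \left(-1\right) 0 = 0$)
$79 y{\left(Y \right)} = 79 \cdot 0 = 0$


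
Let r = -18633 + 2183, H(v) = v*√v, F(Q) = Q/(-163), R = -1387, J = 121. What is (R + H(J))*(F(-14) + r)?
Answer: 150154816/163 ≈ 9.2120e+5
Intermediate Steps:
F(Q) = -Q/163 (F(Q) = Q*(-1/163) = -Q/163)
H(v) = v^(3/2)
r = -16450
(R + H(J))*(F(-14) + r) = (-1387 + 121^(3/2))*(-1/163*(-14) - 16450) = (-1387 + 1331)*(14/163 - 16450) = -56*(-2681336/163) = 150154816/163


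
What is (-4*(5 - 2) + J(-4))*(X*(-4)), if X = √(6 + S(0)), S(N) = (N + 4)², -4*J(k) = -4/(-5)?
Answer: 244*√22/5 ≈ 228.89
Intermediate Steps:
J(k) = -⅕ (J(k) = -(-1)/(-5) = -(-1)*(-1)/5 = -¼*⅘ = -⅕)
S(N) = (4 + N)²
X = √22 (X = √(6 + (4 + 0)²) = √(6 + 4²) = √(6 + 16) = √22 ≈ 4.6904)
(-4*(5 - 2) + J(-4))*(X*(-4)) = (-4*(5 - 2) - ⅕)*(√22*(-4)) = (-4*3 - ⅕)*(-4*√22) = (-12 - ⅕)*(-4*√22) = -(-244)*√22/5 = 244*√22/5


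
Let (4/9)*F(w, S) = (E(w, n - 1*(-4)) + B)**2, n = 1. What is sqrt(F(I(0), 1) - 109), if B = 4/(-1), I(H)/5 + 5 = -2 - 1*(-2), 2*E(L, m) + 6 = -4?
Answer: sqrt(293)/2 ≈ 8.5586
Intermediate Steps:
E(L, m) = -5 (E(L, m) = -3 + (1/2)*(-4) = -3 - 2 = -5)
I(H) = -25 (I(H) = -25 + 5*(-2 - 1*(-2)) = -25 + 5*(-2 + 2) = -25 + 5*0 = -25 + 0 = -25)
B = -4 (B = 4*(-1) = -4)
F(w, S) = 729/4 (F(w, S) = 9*(-5 - 4)**2/4 = (9/4)*(-9)**2 = (9/4)*81 = 729/4)
sqrt(F(I(0), 1) - 109) = sqrt(729/4 - 109) = sqrt(293/4) = sqrt(293)/2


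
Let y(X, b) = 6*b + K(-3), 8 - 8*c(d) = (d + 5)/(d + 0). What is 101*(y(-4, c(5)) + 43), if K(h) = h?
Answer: 8989/2 ≈ 4494.5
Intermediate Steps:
c(d) = 1 - (5 + d)/(8*d) (c(d) = 1 - (d + 5)/(8*(d + 0)) = 1 - (5 + d)/(8*d))
y(X, b) = -3 + 6*b (y(X, b) = 6*b - 3 = -3 + 6*b)
101*(y(-4, c(5)) + 43) = 101*((-3 + 6*((⅛)*(-5 + 7*5)/5)) + 43) = 101*((-3 + 6*((⅛)*(⅕)*(-5 + 35))) + 43) = 101*((-3 + 6*((⅛)*(⅕)*30)) + 43) = 101*((-3 + 6*(¾)) + 43) = 101*((-3 + 9/2) + 43) = 101*(3/2 + 43) = 101*(89/2) = 8989/2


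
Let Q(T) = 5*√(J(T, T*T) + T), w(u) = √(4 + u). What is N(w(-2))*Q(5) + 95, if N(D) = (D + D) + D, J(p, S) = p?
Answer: 95 + 30*√5 ≈ 162.08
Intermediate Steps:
Q(T) = 5*√2*√T (Q(T) = 5*√(T + T) = 5*√(2*T) = 5*(√2*√T) = 5*√2*√T)
N(D) = 3*D (N(D) = 2*D + D = 3*D)
N(w(-2))*Q(5) + 95 = (3*√(4 - 2))*(5*√2*√5) + 95 = (3*√2)*(5*√10) + 95 = 30*√5 + 95 = 95 + 30*√5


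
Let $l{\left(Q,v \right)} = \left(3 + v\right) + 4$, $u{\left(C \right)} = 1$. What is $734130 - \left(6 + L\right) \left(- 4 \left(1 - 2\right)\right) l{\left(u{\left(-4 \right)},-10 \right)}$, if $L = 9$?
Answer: $734310$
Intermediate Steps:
$l{\left(Q,v \right)} = 7 + v$
$734130 - \left(6 + L\right) \left(- 4 \left(1 - 2\right)\right) l{\left(u{\left(-4 \right)},-10 \right)} = 734130 - \left(6 + 9\right) \left(- 4 \left(1 - 2\right)\right) \left(7 - 10\right) = 734130 - 15 \left(\left(-4\right) \left(-1\right)\right) \left(-3\right) = 734130 - 15 \cdot 4 \left(-3\right) = 734130 - 60 \left(-3\right) = 734130 - -180 = 734130 + 180 = 734310$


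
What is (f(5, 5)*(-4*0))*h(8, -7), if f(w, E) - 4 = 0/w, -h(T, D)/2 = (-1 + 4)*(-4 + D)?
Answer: 0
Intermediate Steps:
h(T, D) = 24 - 6*D (h(T, D) = -2*(-1 + 4)*(-4 + D) = -6*(-4 + D) = -2*(-12 + 3*D) = 24 - 6*D)
f(w, E) = 4 (f(w, E) = 4 + 0/w = 4 + 0 = 4)
(f(5, 5)*(-4*0))*h(8, -7) = (4*(-4*0))*(24 - 6*(-7)) = (4*0)*(24 + 42) = 0*66 = 0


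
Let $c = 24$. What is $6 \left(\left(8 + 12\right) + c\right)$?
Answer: $264$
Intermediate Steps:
$6 \left(\left(8 + 12\right) + c\right) = 6 \left(\left(8 + 12\right) + 24\right) = 6 \left(20 + 24\right) = 6 \cdot 44 = 264$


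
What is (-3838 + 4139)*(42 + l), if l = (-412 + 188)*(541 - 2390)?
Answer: 124679618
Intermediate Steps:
l = 414176 (l = -224*(-1849) = 414176)
(-3838 + 4139)*(42 + l) = (-3838 + 4139)*(42 + 414176) = 301*414218 = 124679618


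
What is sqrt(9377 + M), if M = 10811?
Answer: 14*sqrt(103) ≈ 142.08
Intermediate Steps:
sqrt(9377 + M) = sqrt(9377 + 10811) = sqrt(20188) = 14*sqrt(103)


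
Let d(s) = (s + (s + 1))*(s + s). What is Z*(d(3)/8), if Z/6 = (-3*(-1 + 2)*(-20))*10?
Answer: 18900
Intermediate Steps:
d(s) = 2*s*(1 + 2*s) (d(s) = (s + (1 + s))*(2*s) = (1 + 2*s)*(2*s) = 2*s*(1 + 2*s))
Z = 3600 (Z = 6*((-3*(-1 + 2)*(-20))*10) = 6*((-3*1*(-20))*10) = 6*(-3*(-20)*10) = 6*(60*10) = 6*600 = 3600)
Z*(d(3)/8) = 3600*((2*3*(1 + 2*3))/8) = 3600*((2*3*(1 + 6))*(⅛)) = 3600*((2*3*7)*(⅛)) = 3600*(42*(⅛)) = 3600*(21/4) = 18900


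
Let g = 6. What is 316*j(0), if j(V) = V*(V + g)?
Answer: 0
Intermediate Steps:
j(V) = V*(6 + V) (j(V) = V*(V + 6) = V*(6 + V))
316*j(0) = 316*(0*(6 + 0)) = 316*(0*6) = 316*0 = 0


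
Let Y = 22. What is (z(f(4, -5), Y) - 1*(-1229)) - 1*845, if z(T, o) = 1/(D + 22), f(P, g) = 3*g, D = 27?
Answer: 18817/49 ≈ 384.02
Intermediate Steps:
z(T, o) = 1/49 (z(T, o) = 1/(27 + 22) = 1/49)
(z(f(4, -5), Y) - 1*(-1229)) - 1*845 = (1/49 - 1*(-1229)) - 1*845 = (1/49 + 1229) - 845 = 60222/49 - 845 = 18817/49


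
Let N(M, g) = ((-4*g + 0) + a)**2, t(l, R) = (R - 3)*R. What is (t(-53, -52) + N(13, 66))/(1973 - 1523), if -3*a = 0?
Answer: 36278/225 ≈ 161.24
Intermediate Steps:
a = 0 (a = -1/3*0 = 0)
t(l, R) = R*(-3 + R) (t(l, R) = (-3 + R)*R = R*(-3 + R))
N(M, g) = 16*g**2 (N(M, g) = ((-4*g + 0) + 0)**2 = (-4*g + 0)**2 = (-4*g)**2 = 16*g**2)
(t(-53, -52) + N(13, 66))/(1973 - 1523) = (-52*(-3 - 52) + 16*66**2)/(1973 - 1523) = (-52*(-55) + 16*4356)/450 = (2860 + 69696)*(1/450) = 72556*(1/450) = 36278/225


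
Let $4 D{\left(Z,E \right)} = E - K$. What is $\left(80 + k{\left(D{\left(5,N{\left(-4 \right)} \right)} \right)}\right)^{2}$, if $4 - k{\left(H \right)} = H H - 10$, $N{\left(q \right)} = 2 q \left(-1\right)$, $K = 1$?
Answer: $\frac{2117025}{256} \approx 8269.6$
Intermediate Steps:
$N{\left(q \right)} = - 2 q$
$D{\left(Z,E \right)} = - \frac{1}{4} + \frac{E}{4}$ ($D{\left(Z,E \right)} = \frac{E - 1}{4} = \frac{-1 + E}{4} = - \frac{1}{4} + \frac{E}{4}$)
$k{\left(H \right)} = 14 - H^{2}$ ($k{\left(H \right)} = 4 - \left(H H - 10\right) = 4 - \left(H^{2} - 10\right) = 4 - \left(-10 + H^{2}\right) = 14 - H^{2}$)
$\left(80 + k{\left(D{\left(5,N{\left(-4 \right)} \right)} \right)}\right)^{2} = \left(80 + \left(14 - \left(- \frac{1}{4} + \frac{\left(-2\right) \left(-4\right)}{4}\right)^{2}\right)\right)^{2} = \left(80 + \left(14 - \left(- \frac{1}{4} + \frac{1}{4} \cdot 8\right)^{2}\right)\right)^{2} = \left(80 + \left(14 - \left(- \frac{1}{4} + 2\right)^{2}\right)\right)^{2} = \left(80 + \left(14 - \left(\frac{7}{4}\right)^{2}\right)\right)^{2} = \left(80 + \left(14 - \frac{49}{16}\right)\right)^{2} = \left(80 + \frac{175}{16}\right)^{2} = \left(\frac{1455}{16}\right)^{2} = \frac{2117025}{256}$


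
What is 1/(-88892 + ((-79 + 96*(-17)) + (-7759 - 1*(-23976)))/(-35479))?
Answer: -35479/3153813774 ≈ -1.1250e-5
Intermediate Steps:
1/(-88892 + ((-79 + 96*(-17)) + (-7759 - 1*(-23976)))/(-35479)) = 1/(-88892 + ((-79 - 1632) + (-7759 + 23976))*(-1/35479)) = 1/(-88892 + (-1711 + 16217)*(-1/35479)) = 1/(-88892 + 14506*(-1/35479)) = 1/(-88892 - 14506/35479) = 1/(-3153813774/35479) = -35479/3153813774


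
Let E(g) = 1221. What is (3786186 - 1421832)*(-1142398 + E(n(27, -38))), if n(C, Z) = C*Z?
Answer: -2698146404658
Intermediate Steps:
(3786186 - 1421832)*(-1142398 + E(n(27, -38))) = (3786186 - 1421832)*(-1142398 + 1221) = 2364354*(-1141177) = -2698146404658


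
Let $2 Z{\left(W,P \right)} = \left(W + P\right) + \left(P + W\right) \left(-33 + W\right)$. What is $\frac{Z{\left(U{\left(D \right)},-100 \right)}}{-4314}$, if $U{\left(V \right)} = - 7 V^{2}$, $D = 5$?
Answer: $- \frac{18975}{2876} \approx -6.5977$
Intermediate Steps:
$Z{\left(W,P \right)} = \frac{P}{2} + \frac{W}{2} + \frac{\left(-33 + W\right) \left(P + W\right)}{2}$ ($Z{\left(W,P \right)} = \frac{\left(W + P\right) + \left(P + W\right) \left(-33 + W\right)}{2} = \frac{\left(P + W\right) + \left(-33 + W\right) \left(P + W\right)}{2} = \frac{P + W + \left(-33 + W\right) \left(P + W\right)}{2} = \frac{P}{2} + \frac{W}{2} + \frac{\left(-33 + W\right) \left(P + W\right)}{2}$)
$\frac{Z{\left(U{\left(D \right)},-100 \right)}}{-4314} = \frac{\frac{\left(- 7 \cdot 5^{2}\right)^{2}}{2} - -1600 - 16 \left(- 7 \cdot 5^{2}\right) + \frac{1}{2} \left(-100\right) \left(- 7 \cdot 5^{2}\right)}{-4314} = \left(\frac{\left(\left(-7\right) 25\right)^{2}}{2} + 1600 - 16 \left(\left(-7\right) 25\right) + \frac{1}{2} \left(-100\right) \left(\left(-7\right) 25\right)\right) \left(- \frac{1}{4314}\right) = \left(\frac{\left(-175\right)^{2}}{2} + 1600 - -2800 + \frac{1}{2} \left(-100\right) \left(-175\right)\right) \left(- \frac{1}{4314}\right) = \left(\frac{1}{2} \cdot 30625 + 1600 + 2800 + 8750\right) \left(- \frac{1}{4314}\right) = \left(\frac{30625}{2} + 1600 + 2800 + 8750\right) \left(- \frac{1}{4314}\right) = \frac{56925}{2} \left(- \frac{1}{4314}\right) = - \frac{18975}{2876}$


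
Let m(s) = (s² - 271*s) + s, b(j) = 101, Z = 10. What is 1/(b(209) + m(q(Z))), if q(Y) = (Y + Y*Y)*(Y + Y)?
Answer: 1/4246101 ≈ 2.3551e-7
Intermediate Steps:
q(Y) = 2*Y*(Y + Y²) (q(Y) = (Y + Y²)*(2*Y) = 2*Y*(Y + Y²))
m(s) = s² - 270*s
1/(b(209) + m(q(Z))) = 1/(101 + (2*10²*(1 + 10))*(-270 + 2*10²*(1 + 10))) = 1/(101 + (2*100*11)*(-270 + 2*100*11)) = 1/(101 + 2200*(-270 + 2200)) = 1/(101 + 2200*1930) = 1/(101 + 4246000) = 1/4246101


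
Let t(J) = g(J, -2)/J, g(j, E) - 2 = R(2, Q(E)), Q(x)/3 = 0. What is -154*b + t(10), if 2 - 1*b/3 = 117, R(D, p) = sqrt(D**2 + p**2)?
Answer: 265652/5 ≈ 53130.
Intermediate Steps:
Q(x) = 0 (Q(x) = 3*0 = 0)
b = -345 (b = 6 - 3*117 = 6 - 351 = -345)
g(j, E) = 4 (g(j, E) = 2 + sqrt(2**2 + 0**2) = 2 + sqrt(4 + 0) = 2 + sqrt(4) = 2 + 2 = 4)
t(J) = 4/J
-154*b + t(10) = -154*(-345) + 4/10 = 53130 + 4*(1/10) = 53130 + 2/5 = 265652/5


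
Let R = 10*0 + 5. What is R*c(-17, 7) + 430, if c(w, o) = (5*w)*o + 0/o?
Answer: -2545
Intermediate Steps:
R = 5 (R = 0 + 5 = 5)
c(w, o) = 5*o*w (c(w, o) = 5*o*w + 0 = 5*o*w)
R*c(-17, 7) + 430 = 5*(5*7*(-17)) + 430 = 5*(-595) + 430 = -2975 + 430 = -2545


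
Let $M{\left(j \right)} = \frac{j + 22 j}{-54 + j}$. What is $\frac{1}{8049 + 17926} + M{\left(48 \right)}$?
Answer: $- \frac{4779399}{25975} \approx -184.0$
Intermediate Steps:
$M{\left(j \right)} = \frac{23 j}{-54 + j}$
$\frac{1}{8049 + 17926} + M{\left(48 \right)} = \frac{1}{8049 + 17926} + 23 \cdot 48 \frac{1}{-54 + 48} = \frac{1}{25975} + 23 \cdot 48 \frac{1}{-6} = \frac{1}{25975} + 23 \cdot 48 \left(- \frac{1}{6}\right) = \frac{1}{25975} - 184 = - \frac{4779399}{25975}$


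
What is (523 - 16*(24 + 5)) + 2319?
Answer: 2378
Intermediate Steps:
(523 - 16*(24 + 5)) + 2319 = (523 - 16*29) + 2319 = (523 - 464) + 2319 = 59 + 2319 = 2378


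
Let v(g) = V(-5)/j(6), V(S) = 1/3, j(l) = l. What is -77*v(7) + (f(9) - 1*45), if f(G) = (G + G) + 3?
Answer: -509/18 ≈ -28.278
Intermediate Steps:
V(S) = ⅓
f(G) = 3 + 2*G (f(G) = 2*G + 3 = 3 + 2*G)
v(g) = 1/18 (v(g) = (⅓)/6 = (⅓)*(⅙) = 1/18)
-77*v(7) + (f(9) - 1*45) = -77*1/18 + ((3 + 2*9) - 1*45) = -77/18 + ((3 + 18) - 45) = -77/18 + (21 - 45) = -77/18 - 24 = -509/18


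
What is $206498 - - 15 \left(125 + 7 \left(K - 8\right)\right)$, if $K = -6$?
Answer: $206903$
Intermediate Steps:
$206498 - - 15 \left(125 + 7 \left(K - 8\right)\right) = 206498 - - 15 \left(125 + 7 \left(-6 - 8\right)\right) = 206498 - - 15 \left(125 + 7 \left(-14\right)\right) = 206498 - - 15 \left(125 - 98\right) = 206498 - \left(-15\right) 27 = 206498 - -405 = 206498 + 405 = 206903$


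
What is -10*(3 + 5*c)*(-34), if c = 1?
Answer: 2720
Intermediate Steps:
-10*(3 + 5*c)*(-34) = -10*(3 + 5*1)*(-34) = -10*(3 + 5)*(-34) = -10*8*(-34) = -80*(-34) = 2720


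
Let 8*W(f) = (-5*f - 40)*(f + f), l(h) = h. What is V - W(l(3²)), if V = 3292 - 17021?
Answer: -54151/4 ≈ -13538.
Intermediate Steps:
V = -13729
W(f) = f*(-40 - 5*f)/4 (W(f) = ((-5*f - 40)*(f + f))/8 = ((-40 - 5*f)*(2*f))/8 = (2*f*(-40 - 5*f))/8 = f*(-40 - 5*f)/4)
V - W(l(3²)) = -13729 - (-5)*3²*(8 + 3²)/4 = -13729 - (-5)*9*(8 + 9)/4 = -13729 - (-5)*9*17/4 = -13729 - 1*(-765/4) = -13729 + 765/4 = -54151/4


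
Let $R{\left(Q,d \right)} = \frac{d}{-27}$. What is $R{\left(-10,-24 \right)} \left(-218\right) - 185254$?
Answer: $- \frac{1669030}{9} \approx -1.8545 \cdot 10^{5}$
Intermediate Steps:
$R{\left(Q,d \right)} = - \frac{d}{27}$ ($R{\left(Q,d \right)} = d \left(- \frac{1}{27}\right) = - \frac{d}{27}$)
$R{\left(-10,-24 \right)} \left(-218\right) - 185254 = \left(- \frac{1}{27}\right) \left(-24\right) \left(-218\right) - 185254 = \frac{8}{9} \left(-218\right) - 185254 = - \frac{1744}{9} - 185254 = - \frac{1669030}{9}$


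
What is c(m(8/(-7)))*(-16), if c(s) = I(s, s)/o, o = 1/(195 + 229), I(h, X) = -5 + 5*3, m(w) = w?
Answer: -67840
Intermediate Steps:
I(h, X) = 10 (I(h, X) = -5 + 15 = 10)
o = 1/424 ≈ 0.0023585
c(s) = 4240 (c(s) = 10/(1/424) = 10*424 = 4240)
c(m(8/(-7)))*(-16) = 4240*(-16) = -67840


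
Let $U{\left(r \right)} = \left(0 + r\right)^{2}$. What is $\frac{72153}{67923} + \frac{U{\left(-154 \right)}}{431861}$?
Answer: $\frac{3641214289}{3259254967} \approx 1.1172$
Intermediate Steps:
$U{\left(r \right)} = r^{2}$
$\frac{72153}{67923} + \frac{U{\left(-154 \right)}}{431861} = \frac{72153}{67923} + \frac{\left(-154\right)^{2}}{431861} = 72153 \cdot \frac{1}{67923} + 23716 \cdot \frac{1}{431861} = \frac{8017}{7547} + \frac{23716}{431861} = \frac{3641214289}{3259254967}$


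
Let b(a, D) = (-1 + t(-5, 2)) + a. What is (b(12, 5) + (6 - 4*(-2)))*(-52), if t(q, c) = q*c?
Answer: -780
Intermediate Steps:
t(q, c) = c*q
b(a, D) = -11 + a (b(a, D) = (-1 + 2*(-5)) + a = (-1 - 10) + a = -11 + a)
(b(12, 5) + (6 - 4*(-2)))*(-52) = ((-11 + 12) + (6 - 4*(-2)))*(-52) = (1 + (6 + 8))*(-52) = (1 + 14)*(-52) = 15*(-52) = -780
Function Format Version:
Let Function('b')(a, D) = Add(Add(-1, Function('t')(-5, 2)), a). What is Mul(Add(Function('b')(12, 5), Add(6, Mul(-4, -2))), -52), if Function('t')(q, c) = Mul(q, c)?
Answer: -780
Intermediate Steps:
Function('t')(q, c) = Mul(c, q)
Function('b')(a, D) = Add(-11, a) (Function('b')(a, D) = Add(Add(-1, Mul(2, -5)), a) = Add(Add(-1, -10), a) = Add(-11, a))
Mul(Add(Function('b')(12, 5), Add(6, Mul(-4, -2))), -52) = Mul(Add(Add(-11, 12), Add(6, Mul(-4, -2))), -52) = Mul(Add(1, Add(6, 8)), -52) = Mul(Add(1, 14), -52) = Mul(15, -52) = -780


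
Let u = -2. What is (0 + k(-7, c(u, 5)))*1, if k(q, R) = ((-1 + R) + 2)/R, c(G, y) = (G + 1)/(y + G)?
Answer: -2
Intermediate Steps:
c(G, y) = (1 + G)/(G + y)
k(q, R) = (1 + R)/R
(0 + k(-7, c(u, 5)))*1 = (0 + (1 + (1 - 2)/(-2 + 5))/(((1 - 2)/(-2 + 5))))*1 = (0 + (1 - 1/3)/((-1/3)))*1 = (0 + (1 + (1/3)*(-1))/(((1/3)*(-1))))*1 = (0 + (1 - 1/3)/(-1/3))*1 = (0 - 3*2/3)*1 = (0 - 2)*1 = -2*1 = -2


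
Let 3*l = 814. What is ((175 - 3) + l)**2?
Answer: 1768900/9 ≈ 1.9654e+5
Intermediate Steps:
l = 814/3 (l = (1/3)*814 = 814/3 ≈ 271.33)
((175 - 3) + l)**2 = ((175 - 3) + 814/3)**2 = (172 + 814/3)**2 = (1330/3)**2 = 1768900/9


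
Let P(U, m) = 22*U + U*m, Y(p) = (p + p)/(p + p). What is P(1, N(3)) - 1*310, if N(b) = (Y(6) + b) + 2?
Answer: -282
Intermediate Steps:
Y(p) = 1 (Y(p) = (2*p)/((2*p)) = (2*p)*(1/(2*p)) = 1)
N(b) = 3 + b (N(b) = (1 + b) + 2 = 3 + b)
P(1, N(3)) - 1*310 = 1*(22 + (3 + 3)) - 1*310 = 1*(22 + 6) - 310 = 1*28 - 310 = 28 - 310 = -282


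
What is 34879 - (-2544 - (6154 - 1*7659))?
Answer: 35918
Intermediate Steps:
34879 - (-2544 - (6154 - 1*7659)) = 34879 - (-2544 - (6154 - 7659)) = 34879 - (-2544 - 1*(-1505)) = 34879 - (-2544 + 1505) = 34879 - 1*(-1039) = 34879 + 1039 = 35918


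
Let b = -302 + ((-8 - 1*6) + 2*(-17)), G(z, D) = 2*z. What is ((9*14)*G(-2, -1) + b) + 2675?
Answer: 1821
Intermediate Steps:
b = -350 (b = -302 + ((-8 - 6) - 34) = -302 + (-14 - 34) = -302 - 48 = -350)
((9*14)*G(-2, -1) + b) + 2675 = ((9*14)*(2*(-2)) - 350) + 2675 = (126*(-4) - 350) + 2675 = (-504 - 350) + 2675 = -854 + 2675 = 1821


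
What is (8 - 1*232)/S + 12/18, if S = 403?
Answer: 134/1209 ≈ 0.11084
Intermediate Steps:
(8 - 1*232)/S + 12/18 = (8 - 1*232)/403 + 12/18 = (8 - 232)*(1/403) + 12*(1/18) = -224*1/403 + ⅔ = -224/403 + ⅔ = 134/1209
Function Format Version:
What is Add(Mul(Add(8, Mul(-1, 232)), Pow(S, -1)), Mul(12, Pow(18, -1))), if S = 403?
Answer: Rational(134, 1209) ≈ 0.11084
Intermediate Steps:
Add(Mul(Add(8, Mul(-1, 232)), Pow(S, -1)), Mul(12, Pow(18, -1))) = Add(Mul(Add(8, Mul(-1, 232)), Pow(403, -1)), Mul(12, Pow(18, -1))) = Add(Mul(Add(8, -232), Rational(1, 403)), Mul(12, Rational(1, 18))) = Add(Mul(-224, Rational(1, 403)), Rational(2, 3)) = Add(Rational(-224, 403), Rational(2, 3)) = Rational(134, 1209)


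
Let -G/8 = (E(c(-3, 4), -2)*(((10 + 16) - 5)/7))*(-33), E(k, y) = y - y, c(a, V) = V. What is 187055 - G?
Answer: 187055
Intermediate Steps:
E(k, y) = 0
G = 0 (G = -8*0*(((10 + 16) - 5)/7)*(-33) = -8*0*((26 - 5)*(⅐))*(-33) = -8*0*(21*(⅐))*(-33) = -8*0*3*(-33) = -0*(-33) = -8*0 = 0)
187055 - G = 187055 - 1*0 = 187055 + 0 = 187055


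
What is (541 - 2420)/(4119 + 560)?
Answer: -1879/4679 ≈ -0.40158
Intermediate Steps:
(541 - 2420)/(4119 + 560) = -1879/4679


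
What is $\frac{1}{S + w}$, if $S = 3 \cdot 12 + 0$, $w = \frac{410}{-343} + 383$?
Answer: $\frac{343}{143307} \approx 0.0023935$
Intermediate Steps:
$w = \frac{130959}{343}$ ($w = 410 \left(- \frac{1}{343}\right) + 383 = - \frac{410}{343} + 383 = \frac{130959}{343} \approx 381.8$)
$S = 36$ ($S = 36 + 0 = 36$)
$\frac{1}{S + w} = \frac{1}{36 + \frac{130959}{343}} = \frac{1}{\frac{143307}{343}} = \frac{343}{143307}$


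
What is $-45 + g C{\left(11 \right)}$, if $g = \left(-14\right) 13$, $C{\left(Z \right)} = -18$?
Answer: $3231$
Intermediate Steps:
$g = -182$
$-45 + g C{\left(11 \right)} = -45 - -3276 = -45 + 3276 = 3231$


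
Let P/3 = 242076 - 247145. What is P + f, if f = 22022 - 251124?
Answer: -244309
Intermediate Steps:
P = -15207 (P = 3*(242076 - 247145) = 3*(-5069) = -15207)
f = -229102
P + f = -15207 - 229102 = -244309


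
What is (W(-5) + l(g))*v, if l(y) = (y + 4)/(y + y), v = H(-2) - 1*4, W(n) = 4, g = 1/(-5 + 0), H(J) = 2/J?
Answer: 55/2 ≈ 27.500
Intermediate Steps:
g = -1/5 (g = 1/(-5) = -1/5 ≈ -0.20000)
v = -5 (v = 2/(-2) - 1*4 = 2*(-1/2) - 4 = -1 - 4 = -5)
l(y) = (4 + y)/(2*y) (l(y) = (4 + y)/((2*y)) = (4 + y)*(1/(2*y)) = (4 + y)/(2*y))
(W(-5) + l(g))*v = (4 + (4 - 1/5)/(2*(-1/5)))*(-5) = (4 + (1/2)*(-5)*(19/5))*(-5) = (4 - 19/2)*(-5) = -11/2*(-5) = 55/2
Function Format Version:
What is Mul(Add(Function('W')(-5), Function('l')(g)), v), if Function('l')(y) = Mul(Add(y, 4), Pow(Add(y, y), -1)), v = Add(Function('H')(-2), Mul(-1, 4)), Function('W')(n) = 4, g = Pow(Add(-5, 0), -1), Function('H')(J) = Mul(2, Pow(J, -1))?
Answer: Rational(55, 2) ≈ 27.500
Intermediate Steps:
g = Rational(-1, 5) (g = Pow(-5, -1) = Rational(-1, 5) ≈ -0.20000)
v = -5 (v = Add(Mul(2, Pow(-2, -1)), Mul(-1, 4)) = Add(Mul(2, Rational(-1, 2)), -4) = Add(-1, -4) = -5)
Function('l')(y) = Mul(Rational(1, 2), Pow(y, -1), Add(4, y)) (Function('l')(y) = Mul(Add(4, y), Pow(Mul(2, y), -1)) = Mul(Add(4, y), Mul(Rational(1, 2), Pow(y, -1))) = Mul(Rational(1, 2), Pow(y, -1), Add(4, y)))
Mul(Add(Function('W')(-5), Function('l')(g)), v) = Mul(Add(4, Mul(Rational(1, 2), Pow(Rational(-1, 5), -1), Add(4, Rational(-1, 5)))), -5) = Mul(Add(4, Mul(Rational(1, 2), -5, Rational(19, 5))), -5) = Mul(Add(4, Rational(-19, 2)), -5) = Mul(Rational(-11, 2), -5) = Rational(55, 2)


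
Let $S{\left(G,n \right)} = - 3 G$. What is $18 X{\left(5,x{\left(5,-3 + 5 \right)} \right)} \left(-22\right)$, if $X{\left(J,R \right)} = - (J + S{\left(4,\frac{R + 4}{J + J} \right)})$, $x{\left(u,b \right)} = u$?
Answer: $-2772$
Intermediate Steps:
$X{\left(J,R \right)} = 12 - J$ ($X{\left(J,R \right)} = - (J - 12) = - (-12 + J) = 12 - J$)
$18 X{\left(5,x{\left(5,-3 + 5 \right)} \right)} \left(-22\right) = 18 \left(12 - 5\right) \left(-22\right) = 18 \cdot 7 \left(-22\right) = 126 \left(-22\right) = -2772$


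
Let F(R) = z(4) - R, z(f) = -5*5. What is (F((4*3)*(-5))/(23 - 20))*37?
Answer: 1295/3 ≈ 431.67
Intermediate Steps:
z(f) = -25
F(R) = -25 - R
(F((4*3)*(-5))/(23 - 20))*37 = ((-25 - 4*3*(-5))/(23 - 20))*37 = ((-25 - 12*(-5))/3)*37 = ((-25 - 1*(-60))*(⅓))*37 = ((-25 + 60)*(⅓))*37 = (35*(⅓))*37 = (35/3)*37 = 1295/3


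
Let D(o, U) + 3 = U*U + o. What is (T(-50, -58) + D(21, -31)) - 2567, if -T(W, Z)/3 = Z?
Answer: -1414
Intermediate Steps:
T(W, Z) = -3*Z
D(o, U) = -3 + o + U² (D(o, U) = -3 + (U*U + o) = -3 + (U² + o) = -3 + (o + U²) = -3 + o + U²)
(T(-50, -58) + D(21, -31)) - 2567 = (-3*(-58) + (-3 + 21 + (-31)²)) - 2567 = (174 + (-3 + 21 + 961)) - 2567 = (174 + 979) - 2567 = 1153 - 2567 = -1414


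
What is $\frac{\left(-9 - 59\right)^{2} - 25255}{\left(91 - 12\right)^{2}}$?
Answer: $- \frac{20631}{6241} \approx -3.3057$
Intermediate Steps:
$\frac{\left(-9 - 59\right)^{2} - 25255}{\left(91 - 12\right)^{2}} = \frac{\left(-68\right)^{2} - 25255}{79^{2}} = \frac{4624 - 25255}{6241} = \left(-20631\right) \frac{1}{6241} = - \frac{20631}{6241}$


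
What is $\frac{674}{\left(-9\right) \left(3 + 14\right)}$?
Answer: $- \frac{674}{153} \approx -4.4052$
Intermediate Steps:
$\frac{674}{\left(-9\right) \left(3 + 14\right)} = \frac{674}{\left(-9\right) 17} = \frac{674}{-153} = 674 \left(- \frac{1}{153}\right) = - \frac{674}{153}$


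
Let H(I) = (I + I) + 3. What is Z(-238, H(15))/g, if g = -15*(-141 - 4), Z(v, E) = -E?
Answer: -11/725 ≈ -0.015172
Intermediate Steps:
H(I) = 3 + 2*I (H(I) = 2*I + 3 = 3 + 2*I)
g = 2175 (g = -15*(-145) = 2175)
Z(-238, H(15))/g = -(3 + 2*15)/2175 = -(3 + 30)*(1/2175) = -1*33*(1/2175) = -33*1/2175 = -11/725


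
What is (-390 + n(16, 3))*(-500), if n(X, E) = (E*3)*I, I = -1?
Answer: 199500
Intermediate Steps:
n(X, E) = -3*E (n(X, E) = (E*3)*(-1) = (3*E)*(-1) = -3*E)
(-390 + n(16, 3))*(-500) = (-390 - 3*3)*(-500) = (-390 - 9)*(-500) = -399*(-500) = 199500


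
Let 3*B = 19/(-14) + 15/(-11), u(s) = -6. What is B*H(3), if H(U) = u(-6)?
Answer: 419/77 ≈ 5.4416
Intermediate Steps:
B = -419/462 (B = (19/(-14) + 15/(-11))/3 = (19*(-1/14) + 15*(-1/11))/3 = (-19/14 - 15/11)/3 = (⅓)*(-419/154) = -419/462 ≈ -0.90693)
H(U) = -6
B*H(3) = -419/462*(-6) = 419/77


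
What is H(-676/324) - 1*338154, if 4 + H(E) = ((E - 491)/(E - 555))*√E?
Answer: -338158 + 129805*I/101529 ≈ -3.3816e+5 + 1.2785*I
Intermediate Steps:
H(E) = -4 + √E*(-491 + E)/(-555 + E) (H(E) = -4 + ((E - 491)/(E - 555))*√E = -4 + ((-491 + E)/(-555 + E))*√E = -4 + √E*(-491 + E)/(-555 + E))
H(-676/324) - 1*338154 = (2220 + (-676/324)^(3/2) - 491*13*I/9 - (-2704)/324)/(-555 - 676/324) - 1*338154 = (2220 + (-676*1/324)^(3/2) - 491*13*I/9 - (-2704)/324)/(-555 - 676*1/324) - 338154 = (2220 + (-169/81)^(3/2) - 6383*I/9 - 4*(-169/81))/(-555 - 169/81) - 338154 = (2220 - 2197*I/729 - 6383*I/9 + 676/81)/(-45124/81) - 338154 = -81*(2220 - 2197*I/729 - 6383*I/9 + 676/81)/45124 - 338154 = -81*(180496/81 - 519220*I/729)/45124 - 338154 = (-4 + 129805*I/101529) - 338154 = -338158 + 129805*I/101529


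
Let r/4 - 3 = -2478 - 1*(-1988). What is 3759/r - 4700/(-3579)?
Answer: -4297861/6971892 ≈ -0.61646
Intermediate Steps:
r = -1948 (r = 12 + 4*(-2478 - 1*(-1988)) = 12 + 4*(-2478 + 1988) = 12 + 4*(-490) = 12 - 1960 = -1948)
3759/r - 4700/(-3579) = 3759/(-1948) - 4700/(-3579) = 3759*(-1/1948) - 4700*(-1/3579) = -3759/1948 + 4700/3579 = -4297861/6971892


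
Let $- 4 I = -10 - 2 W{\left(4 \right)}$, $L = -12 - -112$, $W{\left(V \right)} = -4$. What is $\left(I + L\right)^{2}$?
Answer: $\frac{40401}{4} \approx 10100.0$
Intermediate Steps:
$L = 100$ ($L = -12 + 112 = 100$)
$I = \frac{1}{2}$ ($I = - \frac{-10 - -8}{4} = - \frac{-10 + 8}{4} = \left(- \frac{1}{4}\right) \left(-2\right) = \frac{1}{2} \approx 0.5$)
$\left(I + L\right)^{2} = \left(\frac{1}{2} + 100\right)^{2} = \left(\frac{201}{2}\right)^{2} = \frac{40401}{4}$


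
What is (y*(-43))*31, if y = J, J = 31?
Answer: -41323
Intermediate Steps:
y = 31
(y*(-43))*31 = (31*(-43))*31 = -1333*31 = -41323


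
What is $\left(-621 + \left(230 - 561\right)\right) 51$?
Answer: $-48552$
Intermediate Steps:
$\left(-621 + \left(230 - 561\right)\right) 51 = \left(-621 - 331\right) 51 = \left(-952\right) 51 = -48552$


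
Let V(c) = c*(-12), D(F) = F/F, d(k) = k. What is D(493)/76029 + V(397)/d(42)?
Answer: -60367019/532203 ≈ -113.43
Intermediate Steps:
D(F) = 1
V(c) = -12*c
D(493)/76029 + V(397)/d(42) = 1/76029 - 12*397/42 = 1*(1/76029) - 4764*1/42 = 1/76029 - 794/7 = -60367019/532203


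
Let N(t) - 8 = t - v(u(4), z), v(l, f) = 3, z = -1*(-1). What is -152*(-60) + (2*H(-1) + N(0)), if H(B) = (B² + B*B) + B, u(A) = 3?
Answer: 9127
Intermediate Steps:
z = 1
N(t) = 5 + t (N(t) = 8 + (t - 1*3) = 8 + (t - 3) = 8 + (-3 + t) = 5 + t)
H(B) = B + 2*B² (H(B) = (B² + B²) + B = 2*B² + B = B + 2*B²)
-152*(-60) + (2*H(-1) + N(0)) = -152*(-60) + (2*(-(1 + 2*(-1))) + (5 + 0)) = 9120 + (2*(-(1 - 2)) + 5) = 9120 + (2*(-1*(-1)) + 5) = 9120 + (2*1 + 5) = 9120 + (2 + 5) = 9120 + 7 = 9127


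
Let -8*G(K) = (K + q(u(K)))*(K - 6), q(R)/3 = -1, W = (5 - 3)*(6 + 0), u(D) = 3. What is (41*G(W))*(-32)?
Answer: 8856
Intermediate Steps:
W = 12 (W = 2*6 = 12)
q(R) = -3 (q(R) = 3*(-1) = -3)
G(K) = -(-6 + K)*(-3 + K)/8 (G(K) = -(K - 3)*(K - 6)/8 = -(-3 + K)*(-6 + K)/8 = -(-6 + K)*(-3 + K)/8)
(41*G(W))*(-32) = (41*(-9/4 - 1/8*12**2 + (9/8)*12))*(-32) = (41*(-9/4 - 1/8*144 + 27/2))*(-32) = (41*(-9/4 - 18 + 27/2))*(-32) = (41*(-27/4))*(-32) = -1107/4*(-32) = 8856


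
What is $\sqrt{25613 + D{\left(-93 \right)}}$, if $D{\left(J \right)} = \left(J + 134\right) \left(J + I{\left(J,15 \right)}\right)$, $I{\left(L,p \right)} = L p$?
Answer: $i \sqrt{35395} \approx 188.14 i$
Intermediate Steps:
$D{\left(J \right)} = 16 J \left(134 + J\right)$ ($D{\left(J \right)} = \left(J + 134\right) \left(J + J 15\right) = \left(134 + J\right) \left(J + 15 J\right) = \left(134 + J\right) 16 J = 16 J \left(134 + J\right)$)
$\sqrt{25613 + D{\left(-93 \right)}} = \sqrt{25613 + 16 \left(-93\right) \left(134 - 93\right)} = \sqrt{25613 + 16 \left(-93\right) 41} = \sqrt{25613 - 61008} = \sqrt{-35395} = i \sqrt{35395}$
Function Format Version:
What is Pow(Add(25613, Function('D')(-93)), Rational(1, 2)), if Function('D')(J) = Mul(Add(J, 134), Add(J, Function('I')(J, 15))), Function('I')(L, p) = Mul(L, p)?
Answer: Mul(I, Pow(35395, Rational(1, 2))) ≈ Mul(188.14, I)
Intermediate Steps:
Function('D')(J) = Mul(16, J, Add(134, J)) (Function('D')(J) = Mul(Add(J, 134), Add(J, Mul(J, 15))) = Mul(Add(134, J), Add(J, Mul(15, J))) = Mul(Add(134, J), Mul(16, J)) = Mul(16, J, Add(134, J)))
Pow(Add(25613, Function('D')(-93)), Rational(1, 2)) = Pow(Add(25613, Mul(16, -93, Add(134, -93))), Rational(1, 2)) = Pow(Add(25613, Mul(16, -93, 41)), Rational(1, 2)) = Pow(Add(25613, -61008), Rational(1, 2)) = Pow(-35395, Rational(1, 2)) = Mul(I, Pow(35395, Rational(1, 2)))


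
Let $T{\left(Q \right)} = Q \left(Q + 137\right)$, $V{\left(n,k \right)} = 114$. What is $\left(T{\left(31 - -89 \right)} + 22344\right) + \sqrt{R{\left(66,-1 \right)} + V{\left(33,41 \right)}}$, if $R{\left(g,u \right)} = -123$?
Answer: $53184 + 3 i \approx 53184.0 + 3.0 i$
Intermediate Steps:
$T{\left(Q \right)} = Q \left(137 + Q\right)$
$\left(T{\left(31 - -89 \right)} + 22344\right) + \sqrt{R{\left(66,-1 \right)} + V{\left(33,41 \right)}} = \left(\left(31 - -89\right) \left(137 + \left(31 - -89\right)\right) + 22344\right) + \sqrt{-123 + 114} = \left(\left(31 + 89\right) \left(137 + \left(31 + 89\right)\right) + 22344\right) + \sqrt{-9} = \left(120 \left(137 + 120\right) + 22344\right) + 3 i = \left(120 \cdot 257 + 22344\right) + 3 i = \left(30840 + 22344\right) + 3 i = 53184 + 3 i$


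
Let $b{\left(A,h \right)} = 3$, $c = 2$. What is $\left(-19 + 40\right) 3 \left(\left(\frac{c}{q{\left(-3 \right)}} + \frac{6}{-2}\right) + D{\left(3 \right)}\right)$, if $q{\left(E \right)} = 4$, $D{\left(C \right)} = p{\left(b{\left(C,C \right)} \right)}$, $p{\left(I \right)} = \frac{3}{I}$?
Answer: $- \frac{189}{2} \approx -94.5$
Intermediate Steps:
$D{\left(C \right)} = 1$ ($D{\left(C \right)} = \frac{3}{3} = 3 \cdot \frac{1}{3} = 1$)
$\left(-19 + 40\right) 3 \left(\left(\frac{c}{q{\left(-3 \right)}} + \frac{6}{-2}\right) + D{\left(3 \right)}\right) = \left(-19 + 40\right) 3 \left(\left(\frac{2}{4} + \frac{6}{-2}\right) + 1\right) = 21 \cdot 3 \left(\left(2 \cdot \frac{1}{4} + 6 \left(- \frac{1}{2}\right)\right) + 1\right) = 21 \cdot 3 \left(\left(\frac{1}{2} - 3\right) + 1\right) = 21 \cdot 3 \left(- \frac{5}{2} + 1\right) = 21 \cdot 3 \left(- \frac{3}{2}\right) = 21 \left(- \frac{9}{2}\right) = - \frac{189}{2}$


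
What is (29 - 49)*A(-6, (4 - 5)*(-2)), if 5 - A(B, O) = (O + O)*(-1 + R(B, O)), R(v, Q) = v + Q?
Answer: -500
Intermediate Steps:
R(v, Q) = Q + v
A(B, O) = 5 - 2*O*(-1 + B + O) (A(B, O) = 5 - (O + O)*(-1 + (O + B)) = 5 - 2*O*(-1 + (B + O)) = 5 - 2*O*(-1 + B + O))
(29 - 49)*A(-6, (4 - 5)*(-2)) = (29 - 49)*(5 + 2*((4 - 5)*(-2)) - 2*(4 - 5)*(-2)*(-6 + (4 - 5)*(-2))) = -20*(5 + 2*(-1*(-2)) - 2*(-1*(-2))*(-6 - 1*(-2))) = -20*(5 + 2*2 - 2*2*(-6 + 2)) = -20*(5 + 4 - 2*2*(-4)) = -20*(5 + 4 + 16) = -20*25 = -500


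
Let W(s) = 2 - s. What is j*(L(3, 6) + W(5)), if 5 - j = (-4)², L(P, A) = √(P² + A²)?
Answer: 33 - 33*√5 ≈ -40.790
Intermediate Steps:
L(P, A) = √(A² + P²)
j = -11 (j = 5 - 1*(-4)² = 5 - 1*16 = 5 - 16 = -11)
j*(L(3, 6) + W(5)) = -11*(√(6² + 3²) + (2 - 1*5)) = -11*(√(36 + 9) + (2 - 5)) = -11*(√45 - 3) = -11*(3*√5 - 3) = -11*(-3 + 3*√5) = 33 - 33*√5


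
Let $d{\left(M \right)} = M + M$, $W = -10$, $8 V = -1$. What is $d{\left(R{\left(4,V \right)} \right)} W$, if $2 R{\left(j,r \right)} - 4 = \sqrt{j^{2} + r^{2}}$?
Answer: $-40 - \frac{25 \sqrt{41}}{4} \approx -80.02$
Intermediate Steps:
$V = - \frac{1}{8}$ ($V = \frac{1}{8} \left(-1\right) = - \frac{1}{8} \approx -0.125$)
$R{\left(j,r \right)} = 2 + \frac{\sqrt{j^{2} + r^{2}}}{2}$
$d{\left(M \right)} = 2 M$
$d{\left(R{\left(4,V \right)} \right)} W = 2 \left(2 + \frac{\sqrt{4^{2} + \left(- \frac{1}{8}\right)^{2}}}{2}\right) \left(-10\right) = 2 \left(2 + \frac{\sqrt{16 + \frac{1}{64}}}{2}\right) \left(-10\right) = 2 \left(2 + \frac{\sqrt{\frac{1025}{64}}}{2}\right) \left(-10\right) = 2 \left(2 + \frac{\frac{5}{8} \sqrt{41}}{2}\right) \left(-10\right) = 2 \left(2 + \frac{5 \sqrt{41}}{16}\right) \left(-10\right) = \left(4 + \frac{5 \sqrt{41}}{8}\right) \left(-10\right) = -40 - \frac{25 \sqrt{41}}{4}$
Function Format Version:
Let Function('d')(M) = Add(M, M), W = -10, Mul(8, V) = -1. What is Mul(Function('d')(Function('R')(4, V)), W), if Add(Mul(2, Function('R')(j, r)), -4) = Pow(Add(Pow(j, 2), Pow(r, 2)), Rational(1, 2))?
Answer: Add(-40, Mul(Rational(-25, 4), Pow(41, Rational(1, 2)))) ≈ -80.020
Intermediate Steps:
V = Rational(-1, 8) (V = Mul(Rational(1, 8), -1) = Rational(-1, 8) ≈ -0.12500)
Function('R')(j, r) = Add(2, Mul(Rational(1, 2), Pow(Add(Pow(j, 2), Pow(r, 2)), Rational(1, 2))))
Function('d')(M) = Mul(2, M)
Mul(Function('d')(Function('R')(4, V)), W) = Mul(Mul(2, Add(2, Mul(Rational(1, 2), Pow(Add(Pow(4, 2), Pow(Rational(-1, 8), 2)), Rational(1, 2))))), -10) = Mul(Mul(2, Add(2, Mul(Rational(1, 2), Pow(Add(16, Rational(1, 64)), Rational(1, 2))))), -10) = Mul(Mul(2, Add(2, Mul(Rational(1, 2), Pow(Rational(1025, 64), Rational(1, 2))))), -10) = Mul(Mul(2, Add(2, Mul(Rational(1, 2), Mul(Rational(5, 8), Pow(41, Rational(1, 2)))))), -10) = Mul(Mul(2, Add(2, Mul(Rational(5, 16), Pow(41, Rational(1, 2))))), -10) = Mul(Add(4, Mul(Rational(5, 8), Pow(41, Rational(1, 2)))), -10) = Add(-40, Mul(Rational(-25, 4), Pow(41, Rational(1, 2))))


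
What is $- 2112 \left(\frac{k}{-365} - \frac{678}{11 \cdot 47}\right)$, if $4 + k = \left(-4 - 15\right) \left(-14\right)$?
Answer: $\frac{73521408}{17155} \approx 4285.7$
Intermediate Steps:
$k = 262$ ($k = -4 + \left(-4 - 15\right) \left(-14\right) = -4 - -266 = -4 + 266 = 262$)
$- 2112 \left(\frac{k}{-365} - \frac{678}{11 \cdot 47}\right) = - 2112 \left(\frac{262}{-365} - \frac{678}{11 \cdot 47}\right) = - 2112 \left(262 \left(- \frac{1}{365}\right) - \frac{678}{517}\right) = - 2112 \left(- \frac{262}{365} - \frac{678}{517}\right) = \left(-2112\right) \left(- \frac{382924}{188705}\right) = \frac{73521408}{17155}$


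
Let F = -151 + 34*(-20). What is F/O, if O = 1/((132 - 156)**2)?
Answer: -478656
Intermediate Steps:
F = -831 (F = -151 - 680 = -831)
O = 1/576 (O = 1/((-24)**2) = 1/576 ≈ 0.0017361)
F/O = -831/1/576 = -831*576 = -478656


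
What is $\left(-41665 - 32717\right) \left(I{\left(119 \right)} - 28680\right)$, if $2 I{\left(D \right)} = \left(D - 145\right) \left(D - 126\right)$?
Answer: $2126506998$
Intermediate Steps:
$I{\left(D \right)} = \frac{\left(-145 + D\right) \left(-126 + D\right)}{2}$ ($I{\left(D \right)} = \frac{\left(D - 145\right) \left(D - 126\right)}{2} = \frac{\left(-145 + D\right) \left(-126 + D\right)}{2}$)
$\left(-41665 - 32717\right) \left(I{\left(119 \right)} - 28680\right) = \left(-41665 - 32717\right) \left(\left(9135 + \frac{119^{2}}{2} - \frac{32249}{2}\right) - 28680\right) = - 74382 \left(\left(9135 + \frac{1}{2} \cdot 14161 - \frac{32249}{2}\right) - 28680\right) = - 74382 \left(\left(9135 + \frac{14161}{2} - \frac{32249}{2}\right) - 28680\right) = - 74382 \left(91 - 28680\right) = \left(-74382\right) \left(-28589\right) = 2126506998$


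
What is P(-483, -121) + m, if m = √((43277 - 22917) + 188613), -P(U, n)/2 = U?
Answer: 966 + √208973 ≈ 1423.1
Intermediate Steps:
P(U, n) = -2*U
m = √208973 (m = √(20360 + 188613) = √208973 ≈ 457.14)
P(-483, -121) + m = -2*(-483) + √208973 = 966 + √208973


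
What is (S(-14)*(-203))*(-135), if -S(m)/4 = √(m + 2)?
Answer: -219240*I*√3 ≈ -3.7974e+5*I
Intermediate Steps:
S(m) = -4*√(2 + m) (S(m) = -4*√(m + 2) = -4*√(2 + m))
(S(-14)*(-203))*(-135) = (-4*√(2 - 14)*(-203))*(-135) = (-8*I*√3*(-203))*(-135) = (1624*I*√3)*(-135) = -219240*I*√3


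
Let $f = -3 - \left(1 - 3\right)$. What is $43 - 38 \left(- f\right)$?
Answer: $5$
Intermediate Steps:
$f = -1$ ($f = -3 - \left(1 - 3\right) = -3 - -2 = -3 + 2 = -1$)
$43 - 38 \left(- f\right) = 43 - 38 \left(\left(-1\right) \left(-1\right)\right) = 43 - 38 = 5$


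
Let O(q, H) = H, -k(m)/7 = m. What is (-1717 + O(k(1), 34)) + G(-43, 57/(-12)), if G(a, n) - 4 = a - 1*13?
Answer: -1735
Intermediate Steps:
k(m) = -7*m
G(a, n) = -9 + a (G(a, n) = 4 + (a - 1*13) = 4 + (a - 13) = 4 + (-13 + a) = -9 + a)
(-1717 + O(k(1), 34)) + G(-43, 57/(-12)) = (-1717 + 34) + (-9 - 43) = -1683 - 52 = -1735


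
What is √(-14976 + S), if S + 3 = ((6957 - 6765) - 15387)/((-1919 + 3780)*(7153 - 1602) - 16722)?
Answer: I*√1593349052750756214/10313689 ≈ 122.39*I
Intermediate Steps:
S = -30956262/10313689 (S = -3 + ((6957 - 6765) - 15387)/((-1919 + 3780)*(7153 - 1602) - 16722) = -3 + (192 - 15387)/(1861*5551 - 16722) = -3 - 15195/(10330411 - 16722) = -3 - 15195/10313689 = -30956262/10313689 ≈ -3.0015)
√(-14976 + S) = √(-14976 - 30956262/10313689) = √(-154488762726/10313689) = I*√1593349052750756214/10313689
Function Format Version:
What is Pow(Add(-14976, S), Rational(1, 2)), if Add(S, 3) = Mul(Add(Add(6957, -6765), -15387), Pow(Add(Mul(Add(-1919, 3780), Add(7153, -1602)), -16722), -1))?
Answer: Mul(Rational(1, 10313689), I, Pow(1593349052750756214, Rational(1, 2))) ≈ Mul(122.39, I)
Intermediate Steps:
S = Rational(-30956262, 10313689) (S = Add(-3, Mul(Add(Add(6957, -6765), -15387), Pow(Add(Mul(Add(-1919, 3780), Add(7153, -1602)), -16722), -1))) = Add(-3, Mul(Add(192, -15387), Pow(Add(Mul(1861, 5551), -16722), -1))) = Add(-3, Mul(-15195, Pow(Add(10330411, -16722), -1))) = Add(-3, Mul(-15195, Pow(10313689, -1))) = Add(-3, Mul(-15195, Rational(1, 10313689))) = Add(-3, Rational(-15195, 10313689)) = Rational(-30956262, 10313689) ≈ -3.0015)
Pow(Add(-14976, S), Rational(1, 2)) = Pow(Add(-14976, Rational(-30956262, 10313689)), Rational(1, 2)) = Pow(Rational(-154488762726, 10313689), Rational(1, 2)) = Mul(Rational(1, 10313689), I, Pow(1593349052750756214, Rational(1, 2)))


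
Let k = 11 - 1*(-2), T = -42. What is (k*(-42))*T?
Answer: 22932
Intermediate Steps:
k = 13 (k = 11 + 2 = 13)
(k*(-42))*T = (13*(-42))*(-42) = -546*(-42) = 22932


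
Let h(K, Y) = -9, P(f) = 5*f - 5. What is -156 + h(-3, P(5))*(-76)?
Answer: 528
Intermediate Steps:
P(f) = -5 + 5*f
-156 + h(-3, P(5))*(-76) = -156 - 9*(-76) = -156 + 684 = 528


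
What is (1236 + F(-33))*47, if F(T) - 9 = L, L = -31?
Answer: 57058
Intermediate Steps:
F(T) = -22 (F(T) = 9 - 31 = -22)
(1236 + F(-33))*47 = (1236 - 22)*47 = 1214*47 = 57058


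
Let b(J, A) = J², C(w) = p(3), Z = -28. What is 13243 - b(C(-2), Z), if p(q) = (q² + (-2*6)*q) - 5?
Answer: 12219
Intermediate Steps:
p(q) = -5 + q² - 12*q (p(q) = (q² - 12*q) - 5 = -5 + q² - 12*q)
C(w) = -32 (C(w) = -5 + 3² - 12*3 = -5 + 9 - 36 = -32)
13243 - b(C(-2), Z) = 13243 - 1*(-32)² = 13243 - 1*1024 = 13243 - 1024 = 12219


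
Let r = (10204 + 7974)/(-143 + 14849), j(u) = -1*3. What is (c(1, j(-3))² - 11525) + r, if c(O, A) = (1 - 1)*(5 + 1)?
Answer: -84734236/7353 ≈ -11524.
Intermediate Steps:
j(u) = -3
c(O, A) = 0 (c(O, A) = 0*6 = 0)
r = 9089/7353 (r = 18178/14706 = 18178*(1/14706) = 9089/7353 ≈ 1.2361)
(c(1, j(-3))² - 11525) + r = (0² - 11525) + 9089/7353 = (0 - 11525) + 9089/7353 = -11525 + 9089/7353 = -84734236/7353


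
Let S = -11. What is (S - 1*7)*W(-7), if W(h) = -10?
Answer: 180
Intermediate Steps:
(S - 1*7)*W(-7) = (-11 - 1*7)*(-10) = (-11 - 7)*(-10) = -18*(-10) = 180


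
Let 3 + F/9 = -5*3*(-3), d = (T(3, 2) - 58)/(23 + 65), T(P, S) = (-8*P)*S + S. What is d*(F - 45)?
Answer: -4329/11 ≈ -393.55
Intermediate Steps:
T(P, S) = S - 8*P*S (T(P, S) = -8*P*S + S = S - 8*P*S)
d = -13/11 (d = (2*(1 - 8*3) - 58)/(23 + 65) = (2*(1 - 24) - 58)/88 = (2*(-23) - 58)*(1/88) = (-46 - 58)*(1/88) = -104*1/88 = -13/11 ≈ -1.1818)
F = 378 (F = -27 + 9*(-5*3*(-3)) = -27 + 9*(-15*(-3)) = -27 + 9*45 = -27 + 405 = 378)
d*(F - 45) = -13*(378 - 45)/11 = -13/11*333 = -4329/11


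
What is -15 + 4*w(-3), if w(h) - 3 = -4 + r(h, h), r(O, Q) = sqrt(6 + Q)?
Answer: -19 + 4*sqrt(3) ≈ -12.072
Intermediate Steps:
w(h) = -1 + sqrt(6 + h) (w(h) = 3 + (-4 + sqrt(6 + h)) = -1 + sqrt(6 + h))
-15 + 4*w(-3) = -15 + 4*(-1 + sqrt(6 - 3)) = -15 + 4*(-1 + sqrt(3)) = -15 + (-4 + 4*sqrt(3)) = -19 + 4*sqrt(3)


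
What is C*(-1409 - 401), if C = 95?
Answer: -171950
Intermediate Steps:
C*(-1409 - 401) = 95*(-1409 - 401) = 95*(-1810) = -171950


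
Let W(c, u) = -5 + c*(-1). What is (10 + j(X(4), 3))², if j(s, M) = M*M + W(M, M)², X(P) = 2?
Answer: 6889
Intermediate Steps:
W(c, u) = -5 - c
j(s, M) = M² + (-5 - M)² (j(s, M) = M*M + (-5 - M)² = M² + (-5 - M)²)
(10 + j(X(4), 3))² = (10 + (3² + (5 + 3)²))² = (10 + (9 + 8²))² = (10 + (9 + 64))² = (10 + 73)² = 83² = 6889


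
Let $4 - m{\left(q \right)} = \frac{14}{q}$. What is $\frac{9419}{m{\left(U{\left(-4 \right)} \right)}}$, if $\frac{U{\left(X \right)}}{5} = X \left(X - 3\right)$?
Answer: $\frac{94190}{39} \approx 2415.1$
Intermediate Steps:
$U{\left(X \right)} = 5 X \left(-3 + X\right)$ ($U{\left(X \right)} = 5 X \left(X - 3\right) = 5 X \left(-3 + X\right)$)
$m{\left(q \right)} = 4 - \frac{14}{q}$
$\frac{9419}{m{\left(U{\left(-4 \right)} \right)}} = \frac{9419}{4 - \frac{14}{5 \left(-4\right) \left(-3 - 4\right)}} = \frac{9419}{4 - \frac{14}{5 \left(-4\right) \left(-7\right)}} = \frac{9419}{4 - \frac{14}{140}} = \frac{9419}{4 - \frac{1}{10}} = \frac{9419}{\frac{39}{10}} = 9419 \cdot \frac{10}{39} = \frac{94190}{39}$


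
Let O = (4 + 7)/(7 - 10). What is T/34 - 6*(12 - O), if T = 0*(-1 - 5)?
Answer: -94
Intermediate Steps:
O = -11/3 (O = 11/(-3) = 11*(-1/3) = -11/3 ≈ -3.6667)
T = 0 (T = 0*(-6) = 0)
T/34 - 6*(12 - O) = 0/34 - 6*(12 - 1*(-11/3)) = 0*(1/34) - 6*(12 + 11/3) = 0 - 6*47/3 = 0 - 94 = -94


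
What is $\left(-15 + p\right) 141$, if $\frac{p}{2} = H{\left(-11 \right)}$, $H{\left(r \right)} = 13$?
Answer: $1551$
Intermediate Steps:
$p = 26$ ($p = 2 \cdot 13 = 26$)
$\left(-15 + p\right) 141 = \left(-15 + 26\right) 141 = 11 \cdot 141 = 1551$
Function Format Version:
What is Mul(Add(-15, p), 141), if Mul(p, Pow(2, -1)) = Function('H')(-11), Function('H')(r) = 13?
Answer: 1551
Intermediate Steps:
p = 26 (p = Mul(2, 13) = 26)
Mul(Add(-15, p), 141) = Mul(Add(-15, 26), 141) = Mul(11, 141) = 1551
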